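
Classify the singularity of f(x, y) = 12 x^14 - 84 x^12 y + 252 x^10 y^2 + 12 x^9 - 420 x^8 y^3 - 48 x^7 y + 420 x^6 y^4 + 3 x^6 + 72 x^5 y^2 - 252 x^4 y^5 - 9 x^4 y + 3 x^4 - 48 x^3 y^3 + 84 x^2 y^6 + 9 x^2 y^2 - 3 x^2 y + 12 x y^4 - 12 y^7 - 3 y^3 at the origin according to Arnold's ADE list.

D4

The Hessian of f at 0 is [[0, 0], [0, 0]] with rank 0, so corank 2. A Groebner basis of the Jacobian ideal J(f) in C{x,y} is {y^3, x^2 + 3*y^2, x*y}; counting standard monomials gives mu = 4. Corank 2; j^3 = -3*y*(x^2 + y^2) splits into three distinct lines over C (the quadratic factor has nonzero discriminant), so D_4.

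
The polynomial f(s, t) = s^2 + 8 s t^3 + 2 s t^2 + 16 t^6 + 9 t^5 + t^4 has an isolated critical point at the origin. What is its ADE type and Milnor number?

The Hessian of f at 0 is [[2, 0], [0, 0]] with rank 1, so corank 1. A Groebner basis of the Jacobian ideal J(f) in C{s,t} is {s/4 + t^3 + t^2/4, s^2, s*t - s/4 - t^2/4}; counting standard monomials gives mu = 4. Corank 1: A-series; mu = 4 gives A_4.

Type A_{4}, Milnor number mu = 4.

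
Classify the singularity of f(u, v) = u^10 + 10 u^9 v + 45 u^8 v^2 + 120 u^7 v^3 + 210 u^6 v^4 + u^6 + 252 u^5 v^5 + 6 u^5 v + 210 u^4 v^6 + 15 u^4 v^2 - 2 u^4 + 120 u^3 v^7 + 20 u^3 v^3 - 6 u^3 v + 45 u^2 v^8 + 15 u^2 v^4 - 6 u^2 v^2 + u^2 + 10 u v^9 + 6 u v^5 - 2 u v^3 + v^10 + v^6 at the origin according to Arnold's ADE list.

The Hessian of f at 0 is [[2, 0], [0, 0]] with rank 1, so corank 1. A Groebner basis of the Jacobian ideal J(f) in C{u,v} is {-4*u*v^2 + u + v^5 - v^3, u^2/2 + u*v^3 - u*v/2 + v^4/2, u^3, u^2*v + u*v^2 - u/3 + v^3/3}; counting standard monomials gives mu = 9. Corank 1: A-series; mu = 9 gives A_9.

A9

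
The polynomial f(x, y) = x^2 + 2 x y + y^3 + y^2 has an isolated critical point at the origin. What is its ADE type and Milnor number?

Type A_{2}, Milnor number mu = 2.

The Hessian of f at 0 has rank 1. Corank 1: A-series; mu = 2 gives A_2.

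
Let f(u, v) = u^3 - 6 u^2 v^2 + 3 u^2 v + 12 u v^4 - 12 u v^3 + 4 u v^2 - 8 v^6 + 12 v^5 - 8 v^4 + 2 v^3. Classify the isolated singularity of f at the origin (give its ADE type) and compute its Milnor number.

Type D_{4}, Milnor number mu = 4.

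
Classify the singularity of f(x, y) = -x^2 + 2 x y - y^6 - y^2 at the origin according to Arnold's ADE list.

The Hessian of f at 0 has rank 1. Corank 1: A-series; mu = 5 gives A_5.

A5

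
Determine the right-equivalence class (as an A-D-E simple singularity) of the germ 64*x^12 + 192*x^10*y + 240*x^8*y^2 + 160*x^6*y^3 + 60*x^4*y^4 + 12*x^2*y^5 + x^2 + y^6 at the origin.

A_5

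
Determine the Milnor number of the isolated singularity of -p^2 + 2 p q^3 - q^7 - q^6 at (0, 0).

6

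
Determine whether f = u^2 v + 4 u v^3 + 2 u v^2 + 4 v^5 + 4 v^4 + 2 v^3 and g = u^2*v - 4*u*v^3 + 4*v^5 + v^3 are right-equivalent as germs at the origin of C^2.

Yes.

The Hessian of f at 0 has rank 0. Corank 2; j^3 = v*(u^2 + 2*u*v + 2*v^2) splits into three distinct lines over C (the quadratic factor has nonzero discriminant), so D_4. The Hessian of g at 0 has rank 0. Corank 2; j^3 = v*(u^2 + v^2) splits into three distinct lines over C (the quadratic factor has nonzero discriminant), so D_4. Both have type D_4, hence right-equivalent.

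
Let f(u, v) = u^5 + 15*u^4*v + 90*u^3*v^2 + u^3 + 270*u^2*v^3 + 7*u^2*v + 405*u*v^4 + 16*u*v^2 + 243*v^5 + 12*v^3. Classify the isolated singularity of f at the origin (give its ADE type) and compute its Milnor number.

The Hessian of f at 0 has rank 0. Corank 2; j^3 = (u + 2*v)^2*(u + 3*v) has shape L^2 M (L != M), so D-series; mu = 6 gives D_6.

Type D_{6}, Milnor number mu = 6.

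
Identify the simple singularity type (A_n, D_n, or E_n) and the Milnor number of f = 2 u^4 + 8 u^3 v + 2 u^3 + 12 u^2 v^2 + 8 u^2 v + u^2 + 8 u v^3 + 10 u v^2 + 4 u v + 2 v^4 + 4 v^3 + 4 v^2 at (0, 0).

Type A_{3}, Milnor number mu = 3.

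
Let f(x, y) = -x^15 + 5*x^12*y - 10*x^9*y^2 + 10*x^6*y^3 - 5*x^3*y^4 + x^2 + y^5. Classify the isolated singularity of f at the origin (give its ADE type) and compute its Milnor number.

Type A_4, Milnor number mu = 4.

The Hessian of f at 0 has rank 1. Corank 1: A-series; mu = 4 gives A_4.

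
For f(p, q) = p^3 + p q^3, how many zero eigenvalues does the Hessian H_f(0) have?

2

Hessian at 0 has rank 0.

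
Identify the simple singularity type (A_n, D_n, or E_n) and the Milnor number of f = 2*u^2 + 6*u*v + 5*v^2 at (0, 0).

Type A_{1}, Milnor number mu = 1.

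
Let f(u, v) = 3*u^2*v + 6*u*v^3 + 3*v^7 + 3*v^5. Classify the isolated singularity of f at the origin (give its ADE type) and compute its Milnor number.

Type D8, Milnor number mu = 8.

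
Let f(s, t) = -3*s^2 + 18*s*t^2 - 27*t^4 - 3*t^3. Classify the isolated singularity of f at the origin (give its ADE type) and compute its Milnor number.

Type A_{2}, Milnor number mu = 2.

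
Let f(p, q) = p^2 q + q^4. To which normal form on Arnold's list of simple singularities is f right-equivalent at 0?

The Hessian of f at 0 has rank 0. Corank 2; j^3 = p^2*q has shape L^2 M (L != M), so D-series; mu = 5 gives D_5.

D_{5}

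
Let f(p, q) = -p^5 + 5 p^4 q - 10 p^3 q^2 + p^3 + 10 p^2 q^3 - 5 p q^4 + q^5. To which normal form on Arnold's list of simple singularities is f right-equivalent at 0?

E_8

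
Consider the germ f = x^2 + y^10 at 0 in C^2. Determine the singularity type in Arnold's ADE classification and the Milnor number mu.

The Hessian of f at 0 is [[2, 0], [0, 0]] with rank 1, so corank 1. A Groebner basis of the Jacobian ideal J(f) in C{x,y} is {y^9, x}; counting standard monomials gives mu = 9. Corank 1: A-series; mu = 9 gives A_9.

Type A9, Milnor number mu = 9.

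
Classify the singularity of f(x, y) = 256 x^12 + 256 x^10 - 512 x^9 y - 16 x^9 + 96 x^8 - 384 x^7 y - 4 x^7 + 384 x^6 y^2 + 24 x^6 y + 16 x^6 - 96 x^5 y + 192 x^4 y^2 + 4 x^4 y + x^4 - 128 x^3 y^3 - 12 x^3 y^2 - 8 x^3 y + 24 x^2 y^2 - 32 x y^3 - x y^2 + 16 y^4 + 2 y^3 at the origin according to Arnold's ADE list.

The Hessian of f at 0 is [[0, 0], [0, 0]] with rank 0, so corank 2. A Groebner basis of the Jacobian ideal J(f) in C{x,y} is {x^3 - y^2/4, y^3, x*y - 2*y^2}; counting standard monomials gives mu = 5. Corank 2; j^3 = -y^2*(x - 2*y) has shape L^2 M (L != M), so D-series; mu = 5 gives D_5.

D_{5}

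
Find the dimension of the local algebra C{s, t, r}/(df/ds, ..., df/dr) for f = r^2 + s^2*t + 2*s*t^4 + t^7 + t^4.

The Hessian of f at 0 is [[0, 0, 0], [0, 0, 0], [0, 0, 2]] with rank 1, so corank 2. A Groebner basis of the Jacobian ideal J(f) in C{s,t,r} is {s^3, s^2/4 + t^3, s*t, r}; counting standard monomials gives mu = 5. Corank 2; j^3 = s^2*t has shape L^2 M (L != M), so D-series; mu = 5 gives D_5.

5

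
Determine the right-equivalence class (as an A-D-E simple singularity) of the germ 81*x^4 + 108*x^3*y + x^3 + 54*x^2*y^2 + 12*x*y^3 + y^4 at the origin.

The Hessian of f at 0 has rank 0. Corank 2; j^3 = x^3 is a perfect cube, so E-series; the 4-jet and mu = 6 give E_6.

E_6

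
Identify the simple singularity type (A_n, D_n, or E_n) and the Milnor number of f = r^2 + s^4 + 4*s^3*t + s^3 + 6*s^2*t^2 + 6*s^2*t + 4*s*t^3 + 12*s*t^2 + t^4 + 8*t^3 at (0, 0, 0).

The Hessian of f at 0 has rank 1. Corank 2; j^3 = (s + 2*t)^3 is a perfect cube, so E-series; the 4-jet and mu = 6 give E_6.

Type E_{6}, Milnor number mu = 6.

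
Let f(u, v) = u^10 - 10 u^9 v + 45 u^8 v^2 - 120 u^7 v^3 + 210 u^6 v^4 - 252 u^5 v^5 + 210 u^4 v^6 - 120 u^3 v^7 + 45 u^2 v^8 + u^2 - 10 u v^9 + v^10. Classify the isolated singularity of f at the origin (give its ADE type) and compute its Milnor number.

Type A9, Milnor number mu = 9.

The Hessian of f at 0 has rank 1. Corank 1: A-series; mu = 9 gives A_9.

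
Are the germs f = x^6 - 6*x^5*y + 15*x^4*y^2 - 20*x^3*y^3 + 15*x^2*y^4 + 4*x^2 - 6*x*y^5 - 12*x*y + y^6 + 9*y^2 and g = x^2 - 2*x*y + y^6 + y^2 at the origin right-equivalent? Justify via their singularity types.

Yes.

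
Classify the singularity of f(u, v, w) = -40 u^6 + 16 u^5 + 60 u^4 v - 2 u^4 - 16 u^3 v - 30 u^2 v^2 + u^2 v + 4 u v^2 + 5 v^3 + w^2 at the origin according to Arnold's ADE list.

D_{4}

The Hessian of f at 0 has rank 1. Corank 2; j^3 = v*(u^2 + 4*u*v + 5*v^2) splits into three distinct lines over C (the quadratic factor has nonzero discriminant), so D_4.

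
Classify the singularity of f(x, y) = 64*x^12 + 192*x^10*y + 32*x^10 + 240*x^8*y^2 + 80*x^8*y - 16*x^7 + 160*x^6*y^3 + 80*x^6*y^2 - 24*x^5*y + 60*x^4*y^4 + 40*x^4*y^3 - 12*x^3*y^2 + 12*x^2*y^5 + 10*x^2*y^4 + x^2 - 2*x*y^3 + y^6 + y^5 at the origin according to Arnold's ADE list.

The Hessian of f at 0 is [[2, 0], [0, 0]] with rank 1, so corank 1. A Groebner basis of the Jacobian ideal J(f) in C{x,y} is {-x + y^3, x^2, x*y}; counting standard monomials gives mu = 4. Corank 1: A-series; mu = 4 gives A_4.

A_4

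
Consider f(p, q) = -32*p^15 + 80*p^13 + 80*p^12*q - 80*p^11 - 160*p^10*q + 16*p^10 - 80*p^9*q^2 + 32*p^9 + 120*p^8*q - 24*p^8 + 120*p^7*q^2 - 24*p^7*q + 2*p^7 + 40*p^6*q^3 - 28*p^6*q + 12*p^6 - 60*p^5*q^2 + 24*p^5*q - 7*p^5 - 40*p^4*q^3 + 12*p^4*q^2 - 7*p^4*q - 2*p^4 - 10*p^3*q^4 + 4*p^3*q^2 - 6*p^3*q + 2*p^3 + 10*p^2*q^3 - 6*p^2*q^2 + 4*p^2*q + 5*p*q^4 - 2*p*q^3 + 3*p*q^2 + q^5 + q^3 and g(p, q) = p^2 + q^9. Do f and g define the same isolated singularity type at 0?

The Hessian of f at 0 has rank 0. Corank 2; j^3 = (p + q)*(2*p^2 + 2*p*q + q^2) splits into three distinct lines over C (the quadratic factor has nonzero discriminant), so D_4. The Hessian of g at 0 has rank 1. Corank 1: A-series; mu = 8 gives A_8. f is D_4 but g is A_8, hence not right-equivalent.

No.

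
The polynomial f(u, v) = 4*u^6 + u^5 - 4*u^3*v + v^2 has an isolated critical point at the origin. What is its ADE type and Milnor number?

The Hessian of f at 0 is [[0, 0], [0, 2]] with rank 1, so corank 1. A Groebner basis of the Jacobian ideal J(f) in C{u,v} is {u^3 - v/2, u*v, v^2}; counting standard monomials gives mu = 4. Corank 1: A-series; mu = 4 gives A_4.

Type A_4, Milnor number mu = 4.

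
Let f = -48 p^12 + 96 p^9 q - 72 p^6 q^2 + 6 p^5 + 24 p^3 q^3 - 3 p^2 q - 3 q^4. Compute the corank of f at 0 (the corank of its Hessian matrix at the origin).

The Hessian at 0 is [[0, 0], [0, 0]] of rank 0; hence corank 2.

2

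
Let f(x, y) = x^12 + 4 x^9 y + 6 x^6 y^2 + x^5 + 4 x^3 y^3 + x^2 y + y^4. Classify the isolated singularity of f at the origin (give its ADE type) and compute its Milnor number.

The Hessian of f at 0 is [[0, 0], [0, 0]] with rank 0, so corank 2. A Groebner basis of the Jacobian ideal J(f) in C{x,y} is {x^3, x^2/4 + y^3, x*y}; counting standard monomials gives mu = 5. Corank 2; j^3 = x^2*y has shape L^2 M (L != M), so D-series; mu = 5 gives D_5.

Type D_{5}, Milnor number mu = 5.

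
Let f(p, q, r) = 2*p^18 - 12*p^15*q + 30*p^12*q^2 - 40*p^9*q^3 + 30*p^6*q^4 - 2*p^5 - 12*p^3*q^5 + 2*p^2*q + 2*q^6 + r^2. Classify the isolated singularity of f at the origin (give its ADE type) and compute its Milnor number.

Type D_{7}, Milnor number mu = 7.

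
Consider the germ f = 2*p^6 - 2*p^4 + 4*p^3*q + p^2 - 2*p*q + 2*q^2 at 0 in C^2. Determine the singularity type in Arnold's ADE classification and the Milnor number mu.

Type A_1, Milnor number mu = 1.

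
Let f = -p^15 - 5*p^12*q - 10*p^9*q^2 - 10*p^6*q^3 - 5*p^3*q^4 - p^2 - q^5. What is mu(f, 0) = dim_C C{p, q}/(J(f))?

The Hessian of f at 0 has rank 1. Corank 1: A-series; mu = 4 gives A_4.

4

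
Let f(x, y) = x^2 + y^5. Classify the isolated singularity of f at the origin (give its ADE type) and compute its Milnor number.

The Hessian of f at 0 is [[2, 0], [0, 0]] with rank 1, so corank 1. A Groebner basis of the Jacobian ideal J(f) in C{x,y} is {y^4, x}; counting standard monomials gives mu = 4. Corank 1: A-series; mu = 4 gives A_4.

Type A4, Milnor number mu = 4.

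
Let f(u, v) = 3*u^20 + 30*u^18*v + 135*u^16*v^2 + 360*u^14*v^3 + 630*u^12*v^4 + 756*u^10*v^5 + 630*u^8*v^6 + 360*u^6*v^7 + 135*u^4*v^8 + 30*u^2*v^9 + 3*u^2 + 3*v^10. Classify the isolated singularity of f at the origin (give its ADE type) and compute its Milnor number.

The Hessian of f at 0 has rank 1. Corank 1: A-series; mu = 9 gives A_9.

Type A_{9}, Milnor number mu = 9.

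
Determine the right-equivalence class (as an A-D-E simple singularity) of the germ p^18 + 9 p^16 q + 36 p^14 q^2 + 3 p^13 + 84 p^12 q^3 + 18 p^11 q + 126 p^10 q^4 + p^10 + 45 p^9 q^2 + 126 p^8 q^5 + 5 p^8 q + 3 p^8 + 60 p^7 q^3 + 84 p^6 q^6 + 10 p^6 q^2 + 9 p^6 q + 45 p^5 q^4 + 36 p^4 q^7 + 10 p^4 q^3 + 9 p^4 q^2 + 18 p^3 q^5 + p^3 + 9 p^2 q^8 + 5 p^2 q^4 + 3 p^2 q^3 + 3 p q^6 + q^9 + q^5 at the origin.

E_8

The Hessian of f at 0 has rank 0. Corank 2; j^3 = p^3 is a perfect cube, so E-series; the 5-jet and mu = 8 give E_8.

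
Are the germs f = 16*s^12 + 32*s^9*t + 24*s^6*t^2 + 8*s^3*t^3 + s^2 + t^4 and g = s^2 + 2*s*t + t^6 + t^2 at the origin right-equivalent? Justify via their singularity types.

The Hessian of f at 0 has rank 1. Corank 1: A-series; mu = 3 gives A_3. The Hessian of g at 0 has rank 1. Corank 1: A-series; mu = 5 gives A_5. f is A_3 but g is A_5, hence not right-equivalent.

No.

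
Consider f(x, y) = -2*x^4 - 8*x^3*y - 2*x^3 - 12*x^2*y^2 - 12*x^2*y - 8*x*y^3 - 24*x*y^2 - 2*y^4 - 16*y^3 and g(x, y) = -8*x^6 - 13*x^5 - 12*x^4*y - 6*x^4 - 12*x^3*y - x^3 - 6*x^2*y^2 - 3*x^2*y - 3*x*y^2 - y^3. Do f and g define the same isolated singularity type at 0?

No.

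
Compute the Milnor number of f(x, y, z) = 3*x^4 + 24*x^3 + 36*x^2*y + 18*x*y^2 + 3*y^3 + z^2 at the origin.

The Hessian of f at 0 is [[0, 0, 0], [0, 0, 0], [0, 0, 2]] with rank 1, so corank 2. A Groebner basis of the Jacobian ideal J(f) in C{x,y,z} is {y^4, x*y^2 + y^3/3, x^2 + x*y + y^2/4, z}; counting standard monomials gives mu = 6. Corank 2; j^3 = 3*(2*x + y)^3 is a perfect cube, so E-series; the 4-jet and mu = 6 give E_6.

6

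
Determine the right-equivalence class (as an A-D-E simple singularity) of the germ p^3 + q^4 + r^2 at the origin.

E_6

The Hessian of f at 0 is [[0, 0, 0], [0, 0, 0], [0, 0, 2]] with rank 1, so corank 2. A Groebner basis of the Jacobian ideal J(f) in C{p,q,r} is {q^3, p^2, r}; counting standard monomials gives mu = 6. Corank 2; j^3 = p^3 is a perfect cube, so E-series; the 4-jet and mu = 6 give E_6.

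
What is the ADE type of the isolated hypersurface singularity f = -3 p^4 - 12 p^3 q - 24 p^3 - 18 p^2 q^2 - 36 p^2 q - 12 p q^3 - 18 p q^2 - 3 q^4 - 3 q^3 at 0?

E_{6}

The Hessian of f at 0 has rank 0. Corank 2; j^3 = -3*(2*p + q)^3 is a perfect cube, so E-series; the 4-jet and mu = 6 give E_6.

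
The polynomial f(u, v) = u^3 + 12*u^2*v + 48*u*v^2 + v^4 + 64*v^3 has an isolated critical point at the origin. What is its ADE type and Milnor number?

Type E6, Milnor number mu = 6.

The Hessian of f at 0 has rank 0. Corank 2; j^3 = (u + 4*v)^3 is a perfect cube, so E-series; the 4-jet and mu = 6 give E_6.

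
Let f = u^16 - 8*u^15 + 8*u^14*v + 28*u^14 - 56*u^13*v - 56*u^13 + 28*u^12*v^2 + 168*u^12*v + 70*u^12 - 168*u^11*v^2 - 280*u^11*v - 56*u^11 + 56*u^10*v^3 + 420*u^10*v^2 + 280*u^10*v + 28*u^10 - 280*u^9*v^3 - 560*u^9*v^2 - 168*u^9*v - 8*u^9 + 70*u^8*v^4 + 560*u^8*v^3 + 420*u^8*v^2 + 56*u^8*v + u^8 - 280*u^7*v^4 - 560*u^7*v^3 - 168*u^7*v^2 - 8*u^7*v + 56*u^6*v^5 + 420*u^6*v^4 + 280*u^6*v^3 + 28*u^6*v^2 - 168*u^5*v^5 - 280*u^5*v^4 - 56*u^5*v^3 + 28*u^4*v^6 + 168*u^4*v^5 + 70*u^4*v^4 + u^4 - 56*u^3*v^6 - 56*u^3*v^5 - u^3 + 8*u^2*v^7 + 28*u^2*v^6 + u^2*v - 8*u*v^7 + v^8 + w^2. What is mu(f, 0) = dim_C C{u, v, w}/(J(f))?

9

The Hessian of f at 0 is [[0, 0, 0], [0, 0, 0], [0, 0, 2]] with rank 1, so corank 2. A Groebner basis of the Jacobian ideal J(f) in C{u,v,w} is {u*v/8 + v^7, u*v^2, u^2 - u*v, w}; counting standard monomials gives mu = 9. Corank 2; j^3 = -u^2*(u - v) has shape L^2 M (L != M), so D-series; mu = 9 gives D_9.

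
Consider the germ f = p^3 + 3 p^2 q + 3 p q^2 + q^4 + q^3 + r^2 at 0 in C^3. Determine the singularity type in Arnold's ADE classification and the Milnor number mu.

The Hessian of f at 0 is [[0, 0, 0], [0, 0, 0], [0, 0, 2]] with rank 1, so corank 2. A Groebner basis of the Jacobian ideal J(f) in C{p,q,r} is {q^3, p^2 + 2*p*q + q^2, r}; counting standard monomials gives mu = 6. Corank 2; j^3 = (p + q)^3 is a perfect cube, so E-series; the 4-jet and mu = 6 give E_6.

Type E_6, Milnor number mu = 6.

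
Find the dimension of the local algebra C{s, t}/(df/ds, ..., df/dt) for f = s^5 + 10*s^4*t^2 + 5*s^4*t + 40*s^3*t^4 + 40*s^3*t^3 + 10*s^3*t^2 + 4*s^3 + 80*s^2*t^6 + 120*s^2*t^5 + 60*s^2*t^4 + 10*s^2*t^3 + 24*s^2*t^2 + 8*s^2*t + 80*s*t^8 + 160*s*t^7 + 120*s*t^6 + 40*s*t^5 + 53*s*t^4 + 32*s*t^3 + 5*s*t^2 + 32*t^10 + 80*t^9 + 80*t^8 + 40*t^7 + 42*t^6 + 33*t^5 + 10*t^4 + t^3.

6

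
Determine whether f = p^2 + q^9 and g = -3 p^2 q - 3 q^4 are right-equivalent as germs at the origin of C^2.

No.

The Hessian of f at 0 has rank 1. Corank 1: A-series; mu = 8 gives A_8. The Hessian of g at 0 has rank 0. Corank 2; j^3 = -3*p^2*q has shape L^2 M (L != M), so D-series; mu = 5 gives D_5. f is A_8 but g is D_5, hence not right-equivalent.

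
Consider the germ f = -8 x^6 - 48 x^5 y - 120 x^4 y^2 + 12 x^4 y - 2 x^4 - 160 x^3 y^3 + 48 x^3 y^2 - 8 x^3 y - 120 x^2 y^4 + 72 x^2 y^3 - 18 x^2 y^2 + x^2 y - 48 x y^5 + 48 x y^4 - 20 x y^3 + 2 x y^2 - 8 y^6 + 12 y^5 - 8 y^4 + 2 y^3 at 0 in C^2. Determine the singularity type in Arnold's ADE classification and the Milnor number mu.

Type D4, Milnor number mu = 4.

The Hessian of f at 0 has rank 0. Corank 2; j^3 = y*(x^2 + 2*x*y + 2*y^2) splits into three distinct lines over C (the quadratic factor has nonzero discriminant), so D_4.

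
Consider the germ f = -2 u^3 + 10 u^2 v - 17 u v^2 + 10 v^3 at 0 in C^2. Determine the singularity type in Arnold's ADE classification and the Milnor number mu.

The Hessian of f at 0 has rank 0. Corank 2; j^3 = -(u - 2*v)*(2*u^2 - 6*u*v + 5*v^2) splits into three distinct lines over C (the quadratic factor has nonzero discriminant), so D_4.

Type D_4, Milnor number mu = 4.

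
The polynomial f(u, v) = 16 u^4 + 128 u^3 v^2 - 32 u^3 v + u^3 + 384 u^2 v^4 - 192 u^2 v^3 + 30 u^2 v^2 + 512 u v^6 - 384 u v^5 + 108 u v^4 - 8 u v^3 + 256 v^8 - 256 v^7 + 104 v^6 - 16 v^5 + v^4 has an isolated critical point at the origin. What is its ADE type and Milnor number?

The Hessian of f at 0 has rank 0. Corank 2; j^3 = u^3 is a perfect cube, so E-series; the 4-jet and mu = 6 give E_6.

Type E6, Milnor number mu = 6.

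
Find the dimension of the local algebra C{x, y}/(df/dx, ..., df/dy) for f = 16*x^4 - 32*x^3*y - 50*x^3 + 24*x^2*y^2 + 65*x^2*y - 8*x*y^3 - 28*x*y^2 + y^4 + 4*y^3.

5

The Hessian of f at 0 has rank 0. Corank 2; j^3 = -(2*x - y)*(5*x - 2*y)^2 has shape L^2 M (L != M), so D-series; mu = 5 gives D_5.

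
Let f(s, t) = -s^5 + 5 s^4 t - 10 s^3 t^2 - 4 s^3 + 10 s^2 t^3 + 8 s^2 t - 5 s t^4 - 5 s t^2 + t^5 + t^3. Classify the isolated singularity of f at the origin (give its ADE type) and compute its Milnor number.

Type D_{6}, Milnor number mu = 6.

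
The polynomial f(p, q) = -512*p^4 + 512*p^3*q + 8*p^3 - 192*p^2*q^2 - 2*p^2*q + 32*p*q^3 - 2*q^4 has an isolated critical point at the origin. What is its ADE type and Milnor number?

Type D5, Milnor number mu = 5.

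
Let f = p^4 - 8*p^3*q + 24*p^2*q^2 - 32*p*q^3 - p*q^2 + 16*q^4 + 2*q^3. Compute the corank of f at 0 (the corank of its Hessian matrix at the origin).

2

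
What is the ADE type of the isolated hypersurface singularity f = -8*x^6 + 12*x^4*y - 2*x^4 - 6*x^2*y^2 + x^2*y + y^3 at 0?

The Hessian of f at 0 is [[0, 0], [0, 0]] with rank 0, so corank 2. A Groebner basis of the Jacobian ideal J(f) in C{x,y} is {y^3, x^2 + 3*y^2, x*y}; counting standard monomials gives mu = 4. Corank 2; j^3 = y*(x^2 + y^2) splits into three distinct lines over C (the quadratic factor has nonzero discriminant), so D_4.

D_4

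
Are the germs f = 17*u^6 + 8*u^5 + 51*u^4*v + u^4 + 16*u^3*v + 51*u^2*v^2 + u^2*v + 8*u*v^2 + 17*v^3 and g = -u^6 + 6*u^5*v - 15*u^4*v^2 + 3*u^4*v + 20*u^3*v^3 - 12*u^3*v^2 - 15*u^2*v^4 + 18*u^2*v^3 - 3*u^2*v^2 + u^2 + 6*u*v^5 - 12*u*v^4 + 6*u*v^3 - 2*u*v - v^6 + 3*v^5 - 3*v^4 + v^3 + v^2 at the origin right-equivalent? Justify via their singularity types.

The Hessian of f at 0 has rank 0. Corank 2; j^3 = v*(u^2 + 8*u*v + 17*v^2) splits into three distinct lines over C (the quadratic factor has nonzero discriminant), so D_4. The Hessian of g at 0 has rank 1. Corank 1: A-series; mu = 2 gives A_2. f is D_4 but g is A_2, hence not right-equivalent.

No.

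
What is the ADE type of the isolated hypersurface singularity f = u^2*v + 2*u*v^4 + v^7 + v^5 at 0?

D_6

The Hessian of f at 0 is [[0, 0], [0, 0]] with rank 0, so corank 2. A Groebner basis of the Jacobian ideal J(f) in C{u,v} is {u*v + v^4, u*v^2, u^2 - 5*u*v}; counting standard monomials gives mu = 6. Corank 2; j^3 = u^2*v has shape L^2 M (L != M), so D-series; mu = 6 gives D_6.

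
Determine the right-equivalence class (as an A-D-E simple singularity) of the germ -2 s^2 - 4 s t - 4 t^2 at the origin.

The Hessian of f at 0 has rank 2. Corank 0: nondegenerate Morse point, so A_1.

A_1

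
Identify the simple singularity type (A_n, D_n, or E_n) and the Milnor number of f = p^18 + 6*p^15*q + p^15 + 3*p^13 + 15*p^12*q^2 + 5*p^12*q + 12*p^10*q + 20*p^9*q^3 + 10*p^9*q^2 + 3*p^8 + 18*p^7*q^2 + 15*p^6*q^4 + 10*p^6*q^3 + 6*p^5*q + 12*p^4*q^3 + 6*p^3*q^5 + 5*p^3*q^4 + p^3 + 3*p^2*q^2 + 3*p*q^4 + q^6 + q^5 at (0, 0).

Type E8, Milnor number mu = 8.

The Hessian of f at 0 has rank 0. Corank 2; j^3 = p^3 is a perfect cube, so E-series; the 5-jet and mu = 8 give E_8.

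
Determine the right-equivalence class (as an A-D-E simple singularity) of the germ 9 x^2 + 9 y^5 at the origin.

A_{4}

The Hessian of f at 0 has rank 1. Corank 1: A-series; mu = 4 gives A_4.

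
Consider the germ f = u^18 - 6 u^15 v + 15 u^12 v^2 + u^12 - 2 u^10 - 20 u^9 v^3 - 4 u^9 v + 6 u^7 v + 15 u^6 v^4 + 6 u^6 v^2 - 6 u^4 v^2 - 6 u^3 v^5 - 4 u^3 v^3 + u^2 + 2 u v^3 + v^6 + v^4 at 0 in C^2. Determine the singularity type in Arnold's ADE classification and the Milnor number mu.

Type A_{3}, Milnor number mu = 3.

The Hessian of f at 0 is [[2, 0], [0, 0]] with rank 1, so corank 1. A Groebner basis of the Jacobian ideal J(f) in C{u,v} is {v^3, u}; counting standard monomials gives mu = 3. Corank 1: A-series; mu = 3 gives A_3.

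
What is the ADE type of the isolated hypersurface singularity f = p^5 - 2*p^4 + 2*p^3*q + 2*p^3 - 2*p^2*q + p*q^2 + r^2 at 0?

D_4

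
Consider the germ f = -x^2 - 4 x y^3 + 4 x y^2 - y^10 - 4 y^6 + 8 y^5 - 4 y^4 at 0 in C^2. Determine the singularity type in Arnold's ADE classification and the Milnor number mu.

Type A9, Milnor number mu = 9.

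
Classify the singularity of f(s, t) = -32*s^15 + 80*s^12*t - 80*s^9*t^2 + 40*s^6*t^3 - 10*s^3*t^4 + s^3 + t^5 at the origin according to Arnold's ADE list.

E_{8}

The Hessian of f at 0 has rank 0. Corank 2; j^3 = s^3 is a perfect cube, so E-series; the 5-jet and mu = 8 give E_8.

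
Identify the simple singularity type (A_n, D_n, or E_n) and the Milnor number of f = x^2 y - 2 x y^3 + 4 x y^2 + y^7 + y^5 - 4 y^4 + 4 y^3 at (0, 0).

Type D_{8}, Milnor number mu = 8.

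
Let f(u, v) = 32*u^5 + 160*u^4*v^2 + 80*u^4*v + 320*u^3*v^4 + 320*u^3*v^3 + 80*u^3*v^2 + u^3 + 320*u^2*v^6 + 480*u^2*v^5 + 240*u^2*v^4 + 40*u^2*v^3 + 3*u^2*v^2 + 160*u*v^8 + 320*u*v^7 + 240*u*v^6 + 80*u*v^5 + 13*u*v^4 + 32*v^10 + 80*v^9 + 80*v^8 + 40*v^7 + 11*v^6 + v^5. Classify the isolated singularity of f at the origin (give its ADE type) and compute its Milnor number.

Type E8, Milnor number mu = 8.

The Hessian of f at 0 has rank 0. Corank 2; j^3 = u^3 is a perfect cube, so E-series; the 5-jet and mu = 8 give E_8.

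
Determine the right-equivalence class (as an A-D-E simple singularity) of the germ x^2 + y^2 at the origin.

A_{1}

The Hessian of f at 0 has rank 2. Corank 0: nondegenerate Morse point, so A_1.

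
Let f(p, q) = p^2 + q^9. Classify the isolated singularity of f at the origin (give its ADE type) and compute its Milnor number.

The Hessian of f at 0 has rank 1. Corank 1: A-series; mu = 8 gives A_8.

Type A_{8}, Milnor number mu = 8.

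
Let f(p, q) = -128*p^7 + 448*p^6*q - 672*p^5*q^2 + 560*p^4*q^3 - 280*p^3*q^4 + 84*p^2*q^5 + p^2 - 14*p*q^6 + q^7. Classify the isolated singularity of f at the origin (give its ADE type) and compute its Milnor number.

Type A_{6}, Milnor number mu = 6.

The Hessian of f at 0 is [[2, 0], [0, 0]] with rank 1, so corank 1. A Groebner basis of the Jacobian ideal J(f) in C{p,q} is {q^6, p}; counting standard monomials gives mu = 6. Corank 1: A-series; mu = 6 gives A_6.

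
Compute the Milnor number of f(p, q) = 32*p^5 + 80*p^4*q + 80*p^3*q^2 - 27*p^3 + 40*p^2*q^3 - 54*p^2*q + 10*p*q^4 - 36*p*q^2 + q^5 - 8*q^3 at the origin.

8

The Hessian of f at 0 is [[0, 0], [0, 0]] with rank 0, so corank 2. A Groebner basis of the Jacobian ideal J(f) in C{p,q} is {q^5, p*q^3 + 5*q^4/8, p^2 + 4*p*q/3 + 4*q^2/9}; counting standard monomials gives mu = 8. Corank 2; j^3 = -(3*p + 2*q)^3 is a perfect cube, so E-series; the 5-jet and mu = 8 give E_8.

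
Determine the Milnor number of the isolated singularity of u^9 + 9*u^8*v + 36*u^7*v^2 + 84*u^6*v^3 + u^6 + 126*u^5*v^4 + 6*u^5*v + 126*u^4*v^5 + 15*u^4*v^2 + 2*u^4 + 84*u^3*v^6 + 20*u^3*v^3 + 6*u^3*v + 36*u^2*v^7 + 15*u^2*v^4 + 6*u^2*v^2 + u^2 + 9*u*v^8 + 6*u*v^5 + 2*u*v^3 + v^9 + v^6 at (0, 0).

8

The Hessian of f at 0 has rank 1. Corank 1: A-series; mu = 8 gives A_8.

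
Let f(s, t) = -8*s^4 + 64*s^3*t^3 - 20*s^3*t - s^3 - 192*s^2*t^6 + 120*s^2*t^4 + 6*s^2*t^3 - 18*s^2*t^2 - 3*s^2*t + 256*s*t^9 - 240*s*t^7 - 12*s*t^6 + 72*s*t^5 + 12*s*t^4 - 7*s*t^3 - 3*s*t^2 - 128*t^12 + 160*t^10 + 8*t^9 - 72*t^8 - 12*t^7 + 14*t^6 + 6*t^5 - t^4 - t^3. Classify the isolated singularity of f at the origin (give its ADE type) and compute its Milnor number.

Type E7, Milnor number mu = 7.

The Hessian of f at 0 is [[0, 0], [0, 0]] with rank 0, so corank 2. A Groebner basis of the Jacobian ideal J(f) in C{s,t} is {3*s^2/4 + 3*s*t/2 + t^4 - t^3/4 + 3*t^2/4, s^3 + 9*s^2/4 + 9*s*t/2 + t^3/4 + 9*t^2/4, s^2*t - 7*s^2/4 - 7*s*t/2 - 5*t^3/12 - 7*t^2/4, s^2 + s*t^2 + 2*s*t + 2*t^3/3 + t^2}; counting standard monomials gives mu = 7. Corank 2; j^3 = -(s + t)^3 is a perfect cube, so E-series; the 4-jet and mu = 7 give E_7.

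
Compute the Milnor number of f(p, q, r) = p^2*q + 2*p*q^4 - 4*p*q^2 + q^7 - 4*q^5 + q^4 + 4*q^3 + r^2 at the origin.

5

The Hessian of f at 0 has rank 1. Corank 2; j^3 = q*(p - 2*q)^2 has shape L^2 M (L != M), so D-series; mu = 5 gives D_5.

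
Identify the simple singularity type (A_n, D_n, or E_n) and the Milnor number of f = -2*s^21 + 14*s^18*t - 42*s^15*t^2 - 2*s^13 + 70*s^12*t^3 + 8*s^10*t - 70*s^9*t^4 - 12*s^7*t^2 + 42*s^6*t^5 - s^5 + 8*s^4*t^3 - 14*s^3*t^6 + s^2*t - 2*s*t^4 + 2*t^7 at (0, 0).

Type D_{8}, Milnor number mu = 8.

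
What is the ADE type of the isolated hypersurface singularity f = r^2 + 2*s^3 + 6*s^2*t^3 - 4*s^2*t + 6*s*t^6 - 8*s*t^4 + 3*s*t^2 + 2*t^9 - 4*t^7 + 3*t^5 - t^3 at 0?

D4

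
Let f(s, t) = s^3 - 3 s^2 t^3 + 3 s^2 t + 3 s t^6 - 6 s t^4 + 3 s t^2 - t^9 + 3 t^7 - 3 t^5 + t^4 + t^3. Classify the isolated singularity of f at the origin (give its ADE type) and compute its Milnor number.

Type E_{6}, Milnor number mu = 6.

The Hessian of f at 0 has rank 0. Corank 2; j^3 = (s + t)^3 is a perfect cube, so E-series; the 4-jet and mu = 6 give E_6.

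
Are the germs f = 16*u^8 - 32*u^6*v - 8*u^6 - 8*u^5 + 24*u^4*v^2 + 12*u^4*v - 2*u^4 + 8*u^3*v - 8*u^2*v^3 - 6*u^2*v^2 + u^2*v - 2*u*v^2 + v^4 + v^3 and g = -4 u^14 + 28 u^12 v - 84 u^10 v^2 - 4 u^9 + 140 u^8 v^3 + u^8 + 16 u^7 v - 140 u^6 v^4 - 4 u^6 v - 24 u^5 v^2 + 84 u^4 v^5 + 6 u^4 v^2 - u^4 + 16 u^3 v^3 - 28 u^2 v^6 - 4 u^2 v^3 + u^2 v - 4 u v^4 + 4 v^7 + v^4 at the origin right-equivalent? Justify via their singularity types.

The Hessian of f at 0 has rank 0. Corank 2; j^3 = v*(u - v)^2 has shape L^2 M (L != M), so D-series; mu = 5 gives D_5. The Hessian of g at 0 has rank 0. Corank 2; j^3 = u^2*v has shape L^2 M (L != M), so D-series; mu = 5 gives D_5. Both have type D_5, hence right-equivalent.

Yes.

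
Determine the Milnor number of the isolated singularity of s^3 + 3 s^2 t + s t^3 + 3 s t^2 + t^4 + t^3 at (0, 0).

7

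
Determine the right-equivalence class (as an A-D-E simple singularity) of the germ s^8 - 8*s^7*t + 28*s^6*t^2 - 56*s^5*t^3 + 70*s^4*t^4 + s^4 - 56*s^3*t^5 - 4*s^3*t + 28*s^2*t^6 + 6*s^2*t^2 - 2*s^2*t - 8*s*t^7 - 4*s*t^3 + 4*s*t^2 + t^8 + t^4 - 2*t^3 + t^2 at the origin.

The Hessian of f at 0 is [[0, 0], [0, 2]] with rank 1, so corank 1. A Groebner basis of the Jacobian ideal J(f) in C{s,t} is {s*t^3, t^4, s^2 - 2*s*t + t^2 - t}; counting standard monomials gives mu = 7. Corank 1: A-series; mu = 7 gives A_7.

A_7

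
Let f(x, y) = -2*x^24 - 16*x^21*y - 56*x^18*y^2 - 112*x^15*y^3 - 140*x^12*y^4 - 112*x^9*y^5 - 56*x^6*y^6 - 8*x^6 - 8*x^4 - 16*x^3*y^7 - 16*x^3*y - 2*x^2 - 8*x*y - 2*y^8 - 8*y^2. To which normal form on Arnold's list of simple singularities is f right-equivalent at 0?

A_7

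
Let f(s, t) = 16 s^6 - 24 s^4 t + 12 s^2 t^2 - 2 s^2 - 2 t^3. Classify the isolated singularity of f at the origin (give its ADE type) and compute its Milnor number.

Type A_2, Milnor number mu = 2.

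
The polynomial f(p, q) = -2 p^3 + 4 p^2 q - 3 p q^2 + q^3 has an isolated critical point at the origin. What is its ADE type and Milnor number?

Type D_{4}, Milnor number mu = 4.

The Hessian of f at 0 is [[0, 0], [0, 0]] with rank 0, so corank 2. A Groebner basis of the Jacobian ideal J(f) in C{p,q} is {q^3, p^2 - 3*q^2/2, p*q - 3*q^2/2}; counting standard monomials gives mu = 4. Corank 2; j^3 = -(p - q)*(2*p^2 - 2*p*q + q^2) splits into three distinct lines over C (the quadratic factor has nonzero discriminant), so D_4.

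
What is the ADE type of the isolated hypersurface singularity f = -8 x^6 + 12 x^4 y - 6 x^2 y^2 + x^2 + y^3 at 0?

The Hessian of f at 0 is [[2, 0], [0, 0]] with rank 1, so corank 1. A Groebner basis of the Jacobian ideal J(f) in C{x,y} is {y^2, x}; counting standard monomials gives mu = 2. Corank 1: A-series; mu = 2 gives A_2.

A_2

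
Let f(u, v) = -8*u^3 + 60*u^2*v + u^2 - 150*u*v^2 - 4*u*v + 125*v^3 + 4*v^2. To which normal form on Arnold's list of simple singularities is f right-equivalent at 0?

A_2

The Hessian of f at 0 has rank 1. Corank 1: A-series; mu = 2 gives A_2.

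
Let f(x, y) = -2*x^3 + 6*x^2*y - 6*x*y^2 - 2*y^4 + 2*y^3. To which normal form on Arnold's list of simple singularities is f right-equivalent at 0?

E_{6}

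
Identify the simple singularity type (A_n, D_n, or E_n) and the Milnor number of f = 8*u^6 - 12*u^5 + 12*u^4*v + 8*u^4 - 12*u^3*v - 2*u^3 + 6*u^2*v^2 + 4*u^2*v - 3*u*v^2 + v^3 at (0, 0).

Type D_4, Milnor number mu = 4.

The Hessian of f at 0 has rank 0. Corank 2; j^3 = -(u - v)*(2*u^2 - 2*u*v + v^2) splits into three distinct lines over C (the quadratic factor has nonzero discriminant), so D_4.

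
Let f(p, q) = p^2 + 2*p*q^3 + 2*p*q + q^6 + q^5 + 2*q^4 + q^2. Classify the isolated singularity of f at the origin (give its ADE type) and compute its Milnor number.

Type A_4, Milnor number mu = 4.

The Hessian of f at 0 is [[2, 2], [2, 2]] with rank 1, so corank 1. A Groebner basis of the Jacobian ideal J(f) in C{p,q} is {p + q^3 + q, p^2 - q^2, p*q + q^2}; counting standard monomials gives mu = 4. Corank 1: A-series; mu = 4 gives A_4.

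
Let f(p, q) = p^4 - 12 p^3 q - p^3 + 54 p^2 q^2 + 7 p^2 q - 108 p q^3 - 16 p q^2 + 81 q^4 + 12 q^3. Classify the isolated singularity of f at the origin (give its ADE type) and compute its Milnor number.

Type D_{5}, Milnor number mu = 5.

The Hessian of f at 0 is [[0, 0], [0, 0]] with rank 0, so corank 2. A Groebner basis of the Jacobian ideal J(f) in C{p,q} is {p*q^2 + p*q/2 - q^2, p*q/4 + q^3 - q^2/2, p^2 - 5*p*q + 6*q^2}; counting standard monomials gives mu = 5. Corank 2; j^3 = -(p - 3*q)*(p - 2*q)^2 has shape L^2 M (L != M), so D-series; mu = 5 gives D_5.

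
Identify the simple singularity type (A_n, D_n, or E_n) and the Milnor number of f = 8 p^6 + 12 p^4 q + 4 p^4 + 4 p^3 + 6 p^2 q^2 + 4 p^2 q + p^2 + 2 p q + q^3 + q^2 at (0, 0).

The Hessian of f at 0 has rank 1. Corank 1: A-series; mu = 2 gives A_2.

Type A_{2}, Milnor number mu = 2.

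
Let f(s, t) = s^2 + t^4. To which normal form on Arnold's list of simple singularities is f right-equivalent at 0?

A_3

The Hessian of f at 0 has rank 1. Corank 1: A-series; mu = 3 gives A_3.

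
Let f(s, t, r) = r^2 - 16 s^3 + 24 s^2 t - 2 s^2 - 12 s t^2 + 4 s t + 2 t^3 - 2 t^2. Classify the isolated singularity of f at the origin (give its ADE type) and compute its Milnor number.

The Hessian of f at 0 has rank 2. Corank 1: A-series; mu = 2 gives A_2.

Type A_{2}, Milnor number mu = 2.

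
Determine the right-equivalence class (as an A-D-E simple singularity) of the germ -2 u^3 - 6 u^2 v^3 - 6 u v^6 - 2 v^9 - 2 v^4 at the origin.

The Hessian of f at 0 has rank 0. Corank 2; j^3 = -2*u^3 is a perfect cube, so E-series; the 4-jet and mu = 6 give E_6.

E_6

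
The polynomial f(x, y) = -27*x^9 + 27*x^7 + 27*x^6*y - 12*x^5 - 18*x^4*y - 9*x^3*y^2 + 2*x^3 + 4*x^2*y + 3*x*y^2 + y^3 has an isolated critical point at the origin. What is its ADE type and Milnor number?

The Hessian of f at 0 has rank 0. Corank 2; j^3 = (x + y)*(2*x^2 + 2*x*y + y^2) splits into three distinct lines over C (the quadratic factor has nonzero discriminant), so D_4.

Type D4, Milnor number mu = 4.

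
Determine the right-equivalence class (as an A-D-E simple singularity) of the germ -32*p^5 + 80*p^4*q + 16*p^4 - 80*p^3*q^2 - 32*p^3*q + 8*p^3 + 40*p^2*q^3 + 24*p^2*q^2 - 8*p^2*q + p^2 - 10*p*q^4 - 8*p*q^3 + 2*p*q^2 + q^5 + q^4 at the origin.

The Hessian of f at 0 is [[2, 0], [0, 0]] with rank 1, so corank 1. A Groebner basis of the Jacobian ideal J(f) in C{p,q} is {p/4 + q^3 + q^2/4, p^2, p*q - p/4 - q^2/4}; counting standard monomials gives mu = 4. Corank 1: A-series; mu = 4 gives A_4.

A4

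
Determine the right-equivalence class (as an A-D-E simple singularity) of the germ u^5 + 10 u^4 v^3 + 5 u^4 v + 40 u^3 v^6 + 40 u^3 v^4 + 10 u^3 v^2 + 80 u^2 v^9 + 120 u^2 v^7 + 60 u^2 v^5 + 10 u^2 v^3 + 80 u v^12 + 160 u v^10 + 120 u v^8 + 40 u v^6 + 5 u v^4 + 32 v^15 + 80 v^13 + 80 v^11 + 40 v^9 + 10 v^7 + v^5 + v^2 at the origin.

A_{4}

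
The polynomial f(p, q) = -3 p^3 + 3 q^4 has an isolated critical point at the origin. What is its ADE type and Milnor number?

The Hessian of f at 0 has rank 0. Corank 2; j^3 = -3*p^3 is a perfect cube, so E-series; the 4-jet and mu = 6 give E_6.

Type E6, Milnor number mu = 6.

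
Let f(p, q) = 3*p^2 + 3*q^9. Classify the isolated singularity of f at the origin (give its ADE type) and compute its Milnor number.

The Hessian of f at 0 has rank 1. Corank 1: A-series; mu = 8 gives A_8.

Type A8, Milnor number mu = 8.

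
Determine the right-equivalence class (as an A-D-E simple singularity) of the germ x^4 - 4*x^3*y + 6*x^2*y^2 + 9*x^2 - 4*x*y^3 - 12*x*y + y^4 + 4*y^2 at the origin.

A_3

The Hessian of f at 0 has rank 1. Corank 1: A-series; mu = 3 gives A_3.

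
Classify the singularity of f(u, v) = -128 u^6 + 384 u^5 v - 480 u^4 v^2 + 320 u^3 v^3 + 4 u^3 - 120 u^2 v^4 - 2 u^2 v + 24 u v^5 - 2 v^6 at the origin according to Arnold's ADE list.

The Hessian of f at 0 has rank 0. Corank 2; j^3 = 2*u^2*(2*u - v) has shape L^2 M (L != M), so D-series; mu = 7 gives D_7.

D_7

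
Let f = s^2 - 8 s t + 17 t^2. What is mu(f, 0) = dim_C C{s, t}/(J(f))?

The Hessian of f at 0 has rank 2. Corank 0: nondegenerate Morse point, so A_1.

1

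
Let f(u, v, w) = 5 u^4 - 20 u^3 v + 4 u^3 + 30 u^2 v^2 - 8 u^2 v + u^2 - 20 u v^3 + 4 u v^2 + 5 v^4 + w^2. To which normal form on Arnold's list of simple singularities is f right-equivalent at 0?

The Hessian of f at 0 has rank 2. Corank 1: A-series; mu = 3 gives A_3.

A3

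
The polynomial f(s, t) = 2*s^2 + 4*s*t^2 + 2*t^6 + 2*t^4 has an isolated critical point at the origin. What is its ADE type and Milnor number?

Type A_5, Milnor number mu = 5.

The Hessian of f at 0 has rank 1. Corank 1: A-series; mu = 5 gives A_5.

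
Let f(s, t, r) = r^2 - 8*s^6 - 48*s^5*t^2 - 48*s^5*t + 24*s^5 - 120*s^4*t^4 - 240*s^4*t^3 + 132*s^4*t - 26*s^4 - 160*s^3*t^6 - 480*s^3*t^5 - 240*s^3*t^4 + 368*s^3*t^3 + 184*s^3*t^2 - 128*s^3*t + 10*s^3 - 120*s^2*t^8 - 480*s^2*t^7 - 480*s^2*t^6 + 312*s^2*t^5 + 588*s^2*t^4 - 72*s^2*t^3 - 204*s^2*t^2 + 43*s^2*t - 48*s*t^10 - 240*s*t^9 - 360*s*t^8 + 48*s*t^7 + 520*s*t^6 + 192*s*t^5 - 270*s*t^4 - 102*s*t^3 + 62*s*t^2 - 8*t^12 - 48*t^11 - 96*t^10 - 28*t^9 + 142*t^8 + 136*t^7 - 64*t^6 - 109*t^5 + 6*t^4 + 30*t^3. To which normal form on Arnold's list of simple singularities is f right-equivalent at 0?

D4

The Hessian of f at 0 has rank 1. Corank 2; j^3 = (2*s + 3*t)*(5*s^2 + 14*s*t + 10*t^2) splits into three distinct lines over C (the quadratic factor has nonzero discriminant), so D_4.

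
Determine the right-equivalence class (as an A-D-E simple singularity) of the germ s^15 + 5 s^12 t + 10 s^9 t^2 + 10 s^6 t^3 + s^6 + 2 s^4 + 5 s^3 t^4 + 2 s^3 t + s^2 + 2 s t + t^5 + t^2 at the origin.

A_4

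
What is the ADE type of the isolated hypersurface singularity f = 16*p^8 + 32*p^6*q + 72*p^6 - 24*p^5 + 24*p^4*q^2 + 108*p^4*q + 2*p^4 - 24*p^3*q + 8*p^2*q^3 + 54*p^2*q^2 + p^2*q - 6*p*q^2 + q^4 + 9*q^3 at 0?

D_{5}

The Hessian of f at 0 is [[0, 0], [0, 0]] with rank 0, so corank 2. A Groebner basis of the Jacobian ideal J(f) in C{p,q} is {p*q^2 - p*q/18 + q^2/6, -p*q/54 + q^3 + q^2/18, p^2 - 160*p*q/27 + 79*q^2/9}; counting standard monomials gives mu = 5. Corank 2; j^3 = q*(p - 3*q)^2 has shape L^2 M (L != M), so D-series; mu = 5 gives D_5.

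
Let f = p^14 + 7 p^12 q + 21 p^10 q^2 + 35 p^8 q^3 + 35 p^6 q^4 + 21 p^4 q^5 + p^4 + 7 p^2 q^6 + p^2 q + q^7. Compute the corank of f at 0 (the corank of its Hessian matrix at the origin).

2

Hessian at 0 has rank 0.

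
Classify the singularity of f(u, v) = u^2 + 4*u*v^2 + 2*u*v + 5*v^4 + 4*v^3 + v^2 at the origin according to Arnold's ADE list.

The Hessian of f at 0 has rank 1. Corank 1: A-series; mu = 3 gives A_3.

A_{3}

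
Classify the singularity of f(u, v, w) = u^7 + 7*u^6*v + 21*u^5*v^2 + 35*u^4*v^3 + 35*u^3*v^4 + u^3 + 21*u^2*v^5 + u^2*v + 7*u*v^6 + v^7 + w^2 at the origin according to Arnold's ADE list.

The Hessian of f at 0 has rank 1. Corank 2; j^3 = u^2*(u + v) has shape L^2 M (L != M), so D-series; mu = 8 gives D_8.

D8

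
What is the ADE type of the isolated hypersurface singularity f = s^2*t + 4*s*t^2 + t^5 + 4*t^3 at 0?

D_6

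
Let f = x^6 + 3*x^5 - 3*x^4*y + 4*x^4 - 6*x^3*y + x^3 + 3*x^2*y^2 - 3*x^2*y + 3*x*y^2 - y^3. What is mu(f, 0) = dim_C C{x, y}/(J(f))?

6

The Hessian of f at 0 is [[0, 0], [0, 0]] with rank 0, so corank 2. A Groebner basis of the Jacobian ideal J(f) in C{x,y} is {x^3, x^2*y - x^2/2 + x*y - y^2/2, -x^2 + x*y^2 + 2*x*y - y^2, -3*x^2/2 + 3*x*y + y^3 - 3*y^2/2}; counting standard monomials gives mu = 6. Corank 2; j^3 = (x - y)^3 is a perfect cube, so E-series; the 4-jet and mu = 6 give E_6.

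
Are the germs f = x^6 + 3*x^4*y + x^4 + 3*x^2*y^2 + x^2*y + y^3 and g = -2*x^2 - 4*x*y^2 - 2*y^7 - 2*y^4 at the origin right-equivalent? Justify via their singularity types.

No.

The Hessian of f at 0 has rank 0. Corank 2; j^3 = y*(x^2 + y^2) splits into three distinct lines over C (the quadratic factor has nonzero discriminant), so D_4. The Hessian of g at 0 has rank 1. Corank 1: A-series; mu = 6 gives A_6. f is D_4 but g is A_6, hence not right-equivalent.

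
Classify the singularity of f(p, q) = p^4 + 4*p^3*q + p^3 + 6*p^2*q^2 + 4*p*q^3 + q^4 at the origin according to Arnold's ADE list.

E_6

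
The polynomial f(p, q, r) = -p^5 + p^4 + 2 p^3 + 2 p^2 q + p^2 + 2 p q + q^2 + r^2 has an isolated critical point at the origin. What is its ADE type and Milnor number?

Type A_{4}, Milnor number mu = 4.

The Hessian of f at 0 is [[2, 2, 0], [2, 2, 0], [0, 0, 2]] with rank 2, so corank 1. A Groebner basis of the Jacobian ideal J(f) in C{p,q,r} is {p/2 + q^3 + q^2/2 + q/2, p^2 + p + q, p*q - p/2 + q^2/2 - q/2, r}; counting standard monomials gives mu = 4. Corank 1: A-series; mu = 4 gives A_4.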